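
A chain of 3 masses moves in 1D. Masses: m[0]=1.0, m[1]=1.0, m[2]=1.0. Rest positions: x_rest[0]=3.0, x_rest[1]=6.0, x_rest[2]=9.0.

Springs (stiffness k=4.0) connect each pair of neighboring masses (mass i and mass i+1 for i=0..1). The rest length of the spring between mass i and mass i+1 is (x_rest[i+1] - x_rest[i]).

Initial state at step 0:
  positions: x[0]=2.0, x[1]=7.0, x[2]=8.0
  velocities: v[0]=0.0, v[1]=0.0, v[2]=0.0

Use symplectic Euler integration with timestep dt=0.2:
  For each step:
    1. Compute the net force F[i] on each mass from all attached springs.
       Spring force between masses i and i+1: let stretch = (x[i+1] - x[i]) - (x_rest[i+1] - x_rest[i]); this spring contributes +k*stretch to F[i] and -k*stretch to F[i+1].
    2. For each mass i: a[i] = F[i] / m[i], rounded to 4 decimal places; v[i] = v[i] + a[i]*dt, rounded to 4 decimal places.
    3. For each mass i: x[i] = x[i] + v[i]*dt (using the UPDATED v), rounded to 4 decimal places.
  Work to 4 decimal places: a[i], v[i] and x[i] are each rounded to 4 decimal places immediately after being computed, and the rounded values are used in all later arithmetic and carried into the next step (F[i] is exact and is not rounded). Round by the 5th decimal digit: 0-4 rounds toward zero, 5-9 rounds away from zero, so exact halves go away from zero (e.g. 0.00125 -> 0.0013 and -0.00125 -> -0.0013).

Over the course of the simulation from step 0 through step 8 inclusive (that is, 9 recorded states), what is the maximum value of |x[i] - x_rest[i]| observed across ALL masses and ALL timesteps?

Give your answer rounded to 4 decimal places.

Step 0: x=[2.0000 7.0000 8.0000] v=[0.0000 0.0000 0.0000]
Step 1: x=[2.3200 6.3600 8.3200] v=[1.6000 -3.2000 1.6000]
Step 2: x=[2.8064 5.3872 8.8064] v=[2.4320 -4.8640 2.4320]
Step 3: x=[3.2257 4.5485 9.2257] v=[2.0966 -4.1933 2.0966]
Step 4: x=[3.3767 4.2465 9.3767] v=[0.7548 -1.5098 0.7548]
Step 5: x=[3.1868 4.6262 9.1868] v=[-0.9494 1.8985 -0.9494]
Step 6: x=[2.7472 5.5053 8.7472] v=[-2.1979 4.3955 -2.1979]
Step 7: x=[2.2689 6.4618 8.2689] v=[-2.3914 4.7825 -2.3914]
Step 8: x=[1.9815 7.0366 7.9815] v=[-1.4371 2.8739 -1.4371]
Max displacement = 1.7535

Answer: 1.7535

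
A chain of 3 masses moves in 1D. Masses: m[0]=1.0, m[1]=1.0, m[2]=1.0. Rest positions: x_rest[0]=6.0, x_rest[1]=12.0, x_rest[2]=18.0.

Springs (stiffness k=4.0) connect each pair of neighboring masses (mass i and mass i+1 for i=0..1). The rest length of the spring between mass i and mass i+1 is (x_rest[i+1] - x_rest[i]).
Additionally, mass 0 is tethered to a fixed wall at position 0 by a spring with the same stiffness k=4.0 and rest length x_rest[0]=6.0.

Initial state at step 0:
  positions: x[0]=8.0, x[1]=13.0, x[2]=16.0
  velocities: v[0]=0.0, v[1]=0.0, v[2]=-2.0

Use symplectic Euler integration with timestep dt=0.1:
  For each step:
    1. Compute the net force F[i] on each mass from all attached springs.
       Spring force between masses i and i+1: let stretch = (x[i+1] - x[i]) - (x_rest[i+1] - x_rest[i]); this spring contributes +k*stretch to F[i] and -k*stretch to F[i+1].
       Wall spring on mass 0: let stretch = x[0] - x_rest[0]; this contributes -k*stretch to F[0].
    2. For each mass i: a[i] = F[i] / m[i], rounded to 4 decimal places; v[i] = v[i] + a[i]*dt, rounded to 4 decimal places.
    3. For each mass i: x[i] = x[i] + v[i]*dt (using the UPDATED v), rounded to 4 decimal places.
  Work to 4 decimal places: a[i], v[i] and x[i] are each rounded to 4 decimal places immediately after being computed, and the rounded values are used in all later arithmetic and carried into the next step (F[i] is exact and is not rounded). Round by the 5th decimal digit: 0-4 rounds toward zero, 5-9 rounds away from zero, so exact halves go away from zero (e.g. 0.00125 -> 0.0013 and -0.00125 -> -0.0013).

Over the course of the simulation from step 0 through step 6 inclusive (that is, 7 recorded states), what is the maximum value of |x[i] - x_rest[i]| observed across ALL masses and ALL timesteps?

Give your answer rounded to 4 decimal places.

Answer: 2.0800

Derivation:
Step 0: x=[8.0000 13.0000 16.0000] v=[0.0000 0.0000 -2.0000]
Step 1: x=[7.8800 12.9200 15.9200] v=[-1.2000 -0.8000 -0.8000]
Step 2: x=[7.6464 12.7584 15.9600] v=[-2.3360 -1.6160 0.4000]
Step 3: x=[7.3114 12.5204 16.1119] v=[-3.3498 -2.3802 1.5194]
Step 4: x=[6.8923 12.2177 16.3602] v=[-4.1908 -3.0272 2.4828]
Step 5: x=[6.4105 11.8677 16.6828] v=[-4.8176 -3.5004 3.2258]
Step 6: x=[5.8906 11.4920 17.0528] v=[-5.1989 -3.7572 3.6998]
Max displacement = 2.0800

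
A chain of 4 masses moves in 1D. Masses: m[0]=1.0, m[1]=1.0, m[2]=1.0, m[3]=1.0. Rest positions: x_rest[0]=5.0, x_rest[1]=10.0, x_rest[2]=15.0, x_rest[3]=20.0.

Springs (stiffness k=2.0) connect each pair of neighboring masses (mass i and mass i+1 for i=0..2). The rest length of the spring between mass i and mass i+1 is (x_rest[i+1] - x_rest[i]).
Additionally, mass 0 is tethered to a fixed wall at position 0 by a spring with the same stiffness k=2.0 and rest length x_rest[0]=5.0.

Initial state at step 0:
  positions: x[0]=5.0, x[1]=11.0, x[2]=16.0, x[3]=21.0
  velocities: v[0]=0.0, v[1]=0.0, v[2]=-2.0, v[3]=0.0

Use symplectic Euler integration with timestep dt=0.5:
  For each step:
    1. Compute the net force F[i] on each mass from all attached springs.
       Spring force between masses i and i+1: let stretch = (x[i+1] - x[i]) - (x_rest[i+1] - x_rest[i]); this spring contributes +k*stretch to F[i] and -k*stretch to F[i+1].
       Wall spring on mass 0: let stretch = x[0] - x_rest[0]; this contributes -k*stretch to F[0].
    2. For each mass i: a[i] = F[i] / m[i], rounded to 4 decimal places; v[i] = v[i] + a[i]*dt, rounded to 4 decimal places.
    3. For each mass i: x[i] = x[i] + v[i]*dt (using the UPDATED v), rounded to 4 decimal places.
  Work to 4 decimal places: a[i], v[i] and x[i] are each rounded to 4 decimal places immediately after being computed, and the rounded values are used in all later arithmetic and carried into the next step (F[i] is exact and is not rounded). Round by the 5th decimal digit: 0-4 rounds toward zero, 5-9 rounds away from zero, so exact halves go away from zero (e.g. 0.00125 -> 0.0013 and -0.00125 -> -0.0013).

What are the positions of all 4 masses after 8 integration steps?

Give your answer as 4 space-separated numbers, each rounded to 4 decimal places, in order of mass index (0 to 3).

Answer: 4.7305 8.5274 12.9532 18.2579

Derivation:
Step 0: x=[5.0000 11.0000 16.0000 21.0000] v=[0.0000 0.0000 -2.0000 0.0000]
Step 1: x=[5.5000 10.5000 15.0000 21.0000] v=[1.0000 -1.0000 -2.0000 0.0000]
Step 2: x=[5.7500 9.7500 14.7500 20.5000] v=[0.5000 -1.5000 -0.5000 -1.0000]
Step 3: x=[5.1250 9.5000 14.8750 19.6250] v=[-1.2500 -0.5000 0.2500 -1.7500]
Step 4: x=[4.1250 9.7500 14.6875 18.8750] v=[-2.0000 0.5000 -0.3750 -1.5000]
Step 5: x=[3.8750 9.6563 14.1250 18.5313] v=[-0.5000 -0.1875 -1.1250 -0.6875]
Step 6: x=[4.5782 8.9063 13.5313 18.4844] v=[1.4063 -1.5001 -1.1874 -0.0938]
Step 7: x=[5.1563 8.3047 13.1017 18.4610] v=[1.1562 -1.2032 -0.8593 -0.0469]
Step 8: x=[4.7305 8.5274 12.9532 18.2579] v=[-0.8517 0.4454 -0.2970 -0.4062]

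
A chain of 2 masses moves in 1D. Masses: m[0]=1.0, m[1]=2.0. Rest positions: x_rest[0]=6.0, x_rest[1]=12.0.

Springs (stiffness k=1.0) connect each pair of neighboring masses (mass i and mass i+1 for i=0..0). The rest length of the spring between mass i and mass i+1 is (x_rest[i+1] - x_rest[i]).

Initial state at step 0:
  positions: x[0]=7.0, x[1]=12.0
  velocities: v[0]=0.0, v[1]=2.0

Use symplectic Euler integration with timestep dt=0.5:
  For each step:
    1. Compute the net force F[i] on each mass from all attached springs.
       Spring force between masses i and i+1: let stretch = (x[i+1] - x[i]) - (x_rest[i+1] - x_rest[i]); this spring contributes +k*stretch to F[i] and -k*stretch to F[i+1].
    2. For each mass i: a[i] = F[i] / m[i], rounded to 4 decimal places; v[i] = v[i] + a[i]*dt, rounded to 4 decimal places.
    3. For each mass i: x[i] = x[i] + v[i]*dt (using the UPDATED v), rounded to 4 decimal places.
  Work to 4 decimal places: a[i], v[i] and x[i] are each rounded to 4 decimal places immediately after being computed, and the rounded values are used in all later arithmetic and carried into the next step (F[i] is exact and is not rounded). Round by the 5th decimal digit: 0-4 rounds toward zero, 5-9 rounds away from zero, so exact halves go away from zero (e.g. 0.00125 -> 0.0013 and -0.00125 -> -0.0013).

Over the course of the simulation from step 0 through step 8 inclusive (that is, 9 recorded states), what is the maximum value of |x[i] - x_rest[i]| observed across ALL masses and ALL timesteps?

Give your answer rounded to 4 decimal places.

Step 0: x=[7.0000 12.0000] v=[0.0000 2.0000]
Step 1: x=[6.7500 13.1250] v=[-0.5000 2.2500]
Step 2: x=[6.5938 14.2032] v=[-0.3125 2.1563]
Step 3: x=[6.8399 15.0802] v=[0.4922 1.7540]
Step 4: x=[7.6461 15.6772] v=[1.6124 1.1939]
Step 5: x=[8.9601 16.0203] v=[2.6280 0.6861]
Step 6: x=[10.5392 16.2309] v=[3.1581 0.4211]
Step 7: x=[12.0412 16.4800] v=[3.0040 0.4982]
Step 8: x=[13.1529 16.9243] v=[2.2234 0.8885]
Max displacement = 7.1529

Answer: 7.1529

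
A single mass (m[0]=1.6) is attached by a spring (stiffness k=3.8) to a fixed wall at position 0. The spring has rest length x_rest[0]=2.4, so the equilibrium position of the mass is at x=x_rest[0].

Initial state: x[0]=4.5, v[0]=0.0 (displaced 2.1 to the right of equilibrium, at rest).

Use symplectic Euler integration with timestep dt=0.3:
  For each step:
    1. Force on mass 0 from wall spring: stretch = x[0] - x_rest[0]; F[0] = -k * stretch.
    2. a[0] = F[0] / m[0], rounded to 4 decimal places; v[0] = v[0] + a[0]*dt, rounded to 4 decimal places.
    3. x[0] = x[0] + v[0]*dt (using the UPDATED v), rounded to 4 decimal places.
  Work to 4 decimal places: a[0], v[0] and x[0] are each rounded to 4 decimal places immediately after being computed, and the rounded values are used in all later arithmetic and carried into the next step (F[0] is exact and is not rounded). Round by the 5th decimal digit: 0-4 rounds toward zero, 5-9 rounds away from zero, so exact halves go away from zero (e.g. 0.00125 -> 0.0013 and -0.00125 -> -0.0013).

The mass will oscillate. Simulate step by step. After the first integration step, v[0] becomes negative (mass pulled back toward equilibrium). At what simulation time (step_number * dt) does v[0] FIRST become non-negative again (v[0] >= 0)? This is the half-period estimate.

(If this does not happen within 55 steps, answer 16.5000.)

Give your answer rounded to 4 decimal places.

Step 0: x=[4.5000] v=[0.0000]
Step 1: x=[4.0511] v=[-1.4963]
Step 2: x=[3.2493] v=[-2.6727]
Step 3: x=[2.2660] v=[-3.2778]
Step 4: x=[1.3113] v=[-3.1823]
Step 5: x=[0.5893] v=[-2.4066]
Step 6: x=[0.2544] v=[-1.1165]
Step 7: x=[0.3781] v=[0.4122]
First v>=0 after going negative at step 7, time=2.1000

Answer: 2.1000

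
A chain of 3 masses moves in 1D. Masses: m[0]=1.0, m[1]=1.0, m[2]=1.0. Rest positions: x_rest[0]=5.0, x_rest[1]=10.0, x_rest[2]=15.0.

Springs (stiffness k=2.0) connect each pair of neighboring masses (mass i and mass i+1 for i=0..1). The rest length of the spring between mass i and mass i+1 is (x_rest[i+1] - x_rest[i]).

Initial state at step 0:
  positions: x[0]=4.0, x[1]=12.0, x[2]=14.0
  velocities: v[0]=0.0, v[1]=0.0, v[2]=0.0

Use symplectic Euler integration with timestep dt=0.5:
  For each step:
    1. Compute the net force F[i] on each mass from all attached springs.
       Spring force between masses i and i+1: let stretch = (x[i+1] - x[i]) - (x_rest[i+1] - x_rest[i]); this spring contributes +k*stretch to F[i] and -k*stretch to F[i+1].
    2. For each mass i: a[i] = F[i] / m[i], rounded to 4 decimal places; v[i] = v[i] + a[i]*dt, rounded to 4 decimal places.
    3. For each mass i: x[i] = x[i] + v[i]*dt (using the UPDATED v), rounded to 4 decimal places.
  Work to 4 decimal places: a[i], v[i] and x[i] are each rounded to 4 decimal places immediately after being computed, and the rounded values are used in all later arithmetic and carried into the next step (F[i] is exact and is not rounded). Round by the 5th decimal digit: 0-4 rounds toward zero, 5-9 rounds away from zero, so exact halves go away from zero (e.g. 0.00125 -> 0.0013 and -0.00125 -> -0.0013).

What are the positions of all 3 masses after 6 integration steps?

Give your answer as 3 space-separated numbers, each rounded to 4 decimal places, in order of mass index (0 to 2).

Step 0: x=[4.0000 12.0000 14.0000] v=[0.0000 0.0000 0.0000]
Step 1: x=[5.5000 9.0000 15.5000] v=[3.0000 -6.0000 3.0000]
Step 2: x=[6.2500 7.5000 16.2500] v=[1.5000 -3.0000 1.5000]
Step 3: x=[5.1250 9.7500 15.1250] v=[-2.2500 4.5000 -2.2500]
Step 4: x=[3.8125 12.3750 13.8125] v=[-2.6250 5.2500 -2.6250]
Step 5: x=[4.2813 11.4375 14.2813] v=[0.9375 -1.8750 0.9375]
Step 6: x=[5.8282 8.3438 15.8282] v=[3.0937 -6.1874 3.0937]

Answer: 5.8282 8.3438 15.8282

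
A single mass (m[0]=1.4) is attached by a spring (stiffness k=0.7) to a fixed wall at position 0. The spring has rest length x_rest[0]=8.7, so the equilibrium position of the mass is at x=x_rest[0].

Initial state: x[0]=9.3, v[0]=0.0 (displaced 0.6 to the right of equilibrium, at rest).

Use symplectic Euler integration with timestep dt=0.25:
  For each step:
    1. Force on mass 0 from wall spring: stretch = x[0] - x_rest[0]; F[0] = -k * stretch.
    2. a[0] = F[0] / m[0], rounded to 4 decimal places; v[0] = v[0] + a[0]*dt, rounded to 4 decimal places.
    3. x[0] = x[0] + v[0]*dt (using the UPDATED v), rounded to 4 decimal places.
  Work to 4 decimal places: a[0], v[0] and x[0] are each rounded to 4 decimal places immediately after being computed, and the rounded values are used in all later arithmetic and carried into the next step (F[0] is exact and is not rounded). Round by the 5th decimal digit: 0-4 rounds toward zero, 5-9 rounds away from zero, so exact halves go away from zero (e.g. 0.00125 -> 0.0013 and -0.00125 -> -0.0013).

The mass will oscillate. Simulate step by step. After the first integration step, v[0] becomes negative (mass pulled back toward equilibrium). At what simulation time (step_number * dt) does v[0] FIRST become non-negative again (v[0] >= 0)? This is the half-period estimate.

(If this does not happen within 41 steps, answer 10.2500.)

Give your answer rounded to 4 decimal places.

Step 0: x=[9.3000] v=[0.0000]
Step 1: x=[9.2813] v=[-0.0750]
Step 2: x=[9.2444] v=[-0.1477]
Step 3: x=[9.1905] v=[-0.2158]
Step 4: x=[9.1212] v=[-0.2771]
Step 5: x=[9.0388] v=[-0.3298]
Step 6: x=[8.9458] v=[-0.3722]
Step 7: x=[8.8451] v=[-0.4029]
Step 8: x=[8.7398] v=[-0.4211]
Step 9: x=[8.6333] v=[-0.4261]
Step 10: x=[8.5289] v=[-0.4178]
Step 11: x=[8.4298] v=[-0.3964]
Step 12: x=[8.3392] v=[-0.3626]
Step 13: x=[8.2598] v=[-0.3175]
Step 14: x=[8.1942] v=[-0.2625]
Step 15: x=[8.1444] v=[-0.1993]
Step 16: x=[8.1119] v=[-0.1299]
Step 17: x=[8.0978] v=[-0.0564]
Step 18: x=[8.1025] v=[0.0189]
First v>=0 after going negative at step 18, time=4.5000

Answer: 4.5000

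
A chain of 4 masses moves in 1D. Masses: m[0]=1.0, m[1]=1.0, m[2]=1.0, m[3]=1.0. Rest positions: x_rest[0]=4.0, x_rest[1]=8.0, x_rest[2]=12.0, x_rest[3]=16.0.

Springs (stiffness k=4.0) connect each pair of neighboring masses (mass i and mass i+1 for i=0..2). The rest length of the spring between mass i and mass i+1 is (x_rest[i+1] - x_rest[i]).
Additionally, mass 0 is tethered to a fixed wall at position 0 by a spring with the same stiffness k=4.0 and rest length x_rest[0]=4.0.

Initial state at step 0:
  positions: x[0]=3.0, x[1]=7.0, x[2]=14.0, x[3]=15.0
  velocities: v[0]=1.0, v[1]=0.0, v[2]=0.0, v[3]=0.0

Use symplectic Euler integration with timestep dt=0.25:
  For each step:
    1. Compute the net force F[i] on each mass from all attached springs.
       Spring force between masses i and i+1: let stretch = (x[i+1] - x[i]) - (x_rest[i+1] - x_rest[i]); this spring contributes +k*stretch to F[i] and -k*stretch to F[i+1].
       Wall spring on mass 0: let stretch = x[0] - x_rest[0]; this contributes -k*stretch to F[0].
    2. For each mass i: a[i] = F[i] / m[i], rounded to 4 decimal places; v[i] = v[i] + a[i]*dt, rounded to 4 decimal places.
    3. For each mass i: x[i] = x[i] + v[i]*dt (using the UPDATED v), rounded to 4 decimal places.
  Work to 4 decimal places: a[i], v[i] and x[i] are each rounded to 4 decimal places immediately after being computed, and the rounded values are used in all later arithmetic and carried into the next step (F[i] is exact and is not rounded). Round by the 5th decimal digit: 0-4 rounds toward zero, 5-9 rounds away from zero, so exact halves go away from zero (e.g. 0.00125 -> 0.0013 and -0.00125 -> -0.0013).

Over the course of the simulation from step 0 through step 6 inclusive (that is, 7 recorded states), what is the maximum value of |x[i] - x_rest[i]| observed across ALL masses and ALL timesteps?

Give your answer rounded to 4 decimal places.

Step 0: x=[3.0000 7.0000 14.0000 15.0000] v=[1.0000 0.0000 0.0000 0.0000]
Step 1: x=[3.5000 7.7500 12.5000 15.7500] v=[2.0000 3.0000 -6.0000 3.0000]
Step 2: x=[4.1875 8.6250 10.6250 16.6875] v=[2.7500 3.5000 -7.5000 3.7500]
Step 3: x=[4.9375 8.8906 9.7656 17.1094] v=[3.0000 1.0625 -3.4375 1.6875]
Step 4: x=[5.4414 8.3867 10.5234 16.6953] v=[2.0156 -2.0156 3.0313 -1.6563]
Step 5: x=[5.3213 7.6807 12.2900 15.7383] v=[-0.4805 -2.8242 7.0665 -3.8282]
Step 6: x=[4.4607 7.5371 13.7664 14.9192] v=[-3.4424 -0.5743 5.9055 -3.2765]
Max displacement = 2.2344

Answer: 2.2344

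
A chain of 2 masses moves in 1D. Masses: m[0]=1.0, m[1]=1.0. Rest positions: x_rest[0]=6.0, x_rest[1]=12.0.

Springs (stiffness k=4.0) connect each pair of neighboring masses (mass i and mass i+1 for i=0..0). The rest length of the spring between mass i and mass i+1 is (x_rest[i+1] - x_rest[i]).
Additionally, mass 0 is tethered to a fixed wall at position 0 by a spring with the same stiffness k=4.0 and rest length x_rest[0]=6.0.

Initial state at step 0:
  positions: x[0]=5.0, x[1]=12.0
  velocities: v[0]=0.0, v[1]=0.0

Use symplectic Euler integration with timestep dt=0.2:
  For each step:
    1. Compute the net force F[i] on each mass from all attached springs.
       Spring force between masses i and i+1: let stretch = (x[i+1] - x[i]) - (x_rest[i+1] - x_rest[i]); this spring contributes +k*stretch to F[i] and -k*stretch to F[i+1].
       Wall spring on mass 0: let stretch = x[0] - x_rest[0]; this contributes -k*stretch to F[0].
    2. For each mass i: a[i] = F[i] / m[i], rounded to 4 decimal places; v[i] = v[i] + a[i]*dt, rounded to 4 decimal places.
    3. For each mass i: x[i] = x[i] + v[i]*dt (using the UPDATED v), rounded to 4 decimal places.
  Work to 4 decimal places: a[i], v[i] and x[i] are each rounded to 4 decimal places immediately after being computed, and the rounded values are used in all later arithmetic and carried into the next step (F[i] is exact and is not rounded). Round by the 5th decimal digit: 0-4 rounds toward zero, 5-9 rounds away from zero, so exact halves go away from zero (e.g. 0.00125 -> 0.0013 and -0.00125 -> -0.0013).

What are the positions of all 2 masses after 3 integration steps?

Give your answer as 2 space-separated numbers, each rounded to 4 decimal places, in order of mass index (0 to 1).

Answer: 6.3332 11.3912

Derivation:
Step 0: x=[5.0000 12.0000] v=[0.0000 0.0000]
Step 1: x=[5.3200 11.8400] v=[1.6000 -0.8000]
Step 2: x=[5.8320 11.5968] v=[2.5600 -1.2160]
Step 3: x=[6.3332 11.3912] v=[2.5062 -1.0278]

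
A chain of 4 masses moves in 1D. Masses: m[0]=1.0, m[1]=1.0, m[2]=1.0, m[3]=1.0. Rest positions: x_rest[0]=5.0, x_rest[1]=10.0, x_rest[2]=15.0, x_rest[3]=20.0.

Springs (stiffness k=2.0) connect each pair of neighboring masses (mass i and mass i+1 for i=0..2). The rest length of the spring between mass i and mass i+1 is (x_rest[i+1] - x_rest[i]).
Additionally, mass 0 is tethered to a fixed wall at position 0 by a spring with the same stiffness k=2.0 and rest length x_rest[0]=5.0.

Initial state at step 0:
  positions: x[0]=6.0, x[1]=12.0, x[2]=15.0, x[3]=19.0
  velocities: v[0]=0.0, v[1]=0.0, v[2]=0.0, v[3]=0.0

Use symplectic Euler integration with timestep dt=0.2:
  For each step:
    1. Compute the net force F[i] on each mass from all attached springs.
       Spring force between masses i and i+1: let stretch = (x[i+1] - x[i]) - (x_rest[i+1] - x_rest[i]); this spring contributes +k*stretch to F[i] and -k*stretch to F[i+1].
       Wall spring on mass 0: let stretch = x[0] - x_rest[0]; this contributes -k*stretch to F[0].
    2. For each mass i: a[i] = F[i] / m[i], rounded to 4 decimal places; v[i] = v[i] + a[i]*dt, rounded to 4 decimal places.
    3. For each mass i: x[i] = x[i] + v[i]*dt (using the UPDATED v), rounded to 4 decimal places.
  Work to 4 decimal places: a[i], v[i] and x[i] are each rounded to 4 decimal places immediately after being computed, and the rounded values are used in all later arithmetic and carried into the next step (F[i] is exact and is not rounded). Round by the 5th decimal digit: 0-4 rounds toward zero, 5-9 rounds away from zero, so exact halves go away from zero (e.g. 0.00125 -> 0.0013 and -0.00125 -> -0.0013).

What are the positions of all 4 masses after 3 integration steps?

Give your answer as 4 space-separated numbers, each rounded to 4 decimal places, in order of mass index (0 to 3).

Answer: 5.9107 10.7732 15.3597 19.4780

Derivation:
Step 0: x=[6.0000 12.0000 15.0000 19.0000] v=[0.0000 0.0000 0.0000 0.0000]
Step 1: x=[6.0000 11.7600 15.0800 19.0800] v=[0.0000 -1.2000 0.4000 0.4000]
Step 2: x=[5.9808 11.3248 15.2144 19.2400] v=[-0.0960 -2.1760 0.6720 0.8000]
Step 3: x=[5.9107 10.7732 15.3597 19.4780] v=[-0.3507 -2.7578 0.7264 1.1898]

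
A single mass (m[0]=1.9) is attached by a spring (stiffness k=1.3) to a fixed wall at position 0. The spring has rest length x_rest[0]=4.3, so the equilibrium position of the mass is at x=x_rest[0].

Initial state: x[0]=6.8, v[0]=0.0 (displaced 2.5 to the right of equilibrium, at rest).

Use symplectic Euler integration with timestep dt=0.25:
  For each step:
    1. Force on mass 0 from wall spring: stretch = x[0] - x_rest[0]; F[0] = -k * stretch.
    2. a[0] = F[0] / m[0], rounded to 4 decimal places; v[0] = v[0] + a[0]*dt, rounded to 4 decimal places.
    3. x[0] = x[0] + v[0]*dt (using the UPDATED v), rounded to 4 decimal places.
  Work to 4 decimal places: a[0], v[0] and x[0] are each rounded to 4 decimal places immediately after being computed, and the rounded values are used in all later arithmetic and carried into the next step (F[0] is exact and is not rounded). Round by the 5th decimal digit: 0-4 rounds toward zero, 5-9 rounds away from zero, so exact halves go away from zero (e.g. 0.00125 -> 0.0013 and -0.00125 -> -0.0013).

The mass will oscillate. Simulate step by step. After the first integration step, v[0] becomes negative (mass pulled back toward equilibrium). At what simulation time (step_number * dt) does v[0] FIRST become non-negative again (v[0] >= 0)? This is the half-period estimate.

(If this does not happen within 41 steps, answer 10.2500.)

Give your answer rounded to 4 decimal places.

Answer: 4.0000

Derivation:
Step 0: x=[6.8000] v=[0.0000]
Step 1: x=[6.6931] v=[-0.4276]
Step 2: x=[6.4839] v=[-0.8370]
Step 3: x=[6.1813] v=[-1.2106]
Step 4: x=[5.7982] v=[-1.5324]
Step 5: x=[5.3510] v=[-1.7887]
Step 6: x=[4.8589] v=[-1.9685]
Step 7: x=[4.3429] v=[-2.0641]
Step 8: x=[3.8250] v=[-2.0715]
Step 9: x=[3.3274] v=[-1.9903]
Step 10: x=[2.8714] v=[-1.8239]
Step 11: x=[2.4765] v=[-1.5795]
Step 12: x=[2.1596] v=[-1.2676]
Step 13: x=[1.9342] v=[-0.9015]
Step 14: x=[1.8100] v=[-0.4968]
Step 15: x=[1.7923] v=[-0.0709]
Step 16: x=[1.8818] v=[0.3581]
First v>=0 after going negative at step 16, time=4.0000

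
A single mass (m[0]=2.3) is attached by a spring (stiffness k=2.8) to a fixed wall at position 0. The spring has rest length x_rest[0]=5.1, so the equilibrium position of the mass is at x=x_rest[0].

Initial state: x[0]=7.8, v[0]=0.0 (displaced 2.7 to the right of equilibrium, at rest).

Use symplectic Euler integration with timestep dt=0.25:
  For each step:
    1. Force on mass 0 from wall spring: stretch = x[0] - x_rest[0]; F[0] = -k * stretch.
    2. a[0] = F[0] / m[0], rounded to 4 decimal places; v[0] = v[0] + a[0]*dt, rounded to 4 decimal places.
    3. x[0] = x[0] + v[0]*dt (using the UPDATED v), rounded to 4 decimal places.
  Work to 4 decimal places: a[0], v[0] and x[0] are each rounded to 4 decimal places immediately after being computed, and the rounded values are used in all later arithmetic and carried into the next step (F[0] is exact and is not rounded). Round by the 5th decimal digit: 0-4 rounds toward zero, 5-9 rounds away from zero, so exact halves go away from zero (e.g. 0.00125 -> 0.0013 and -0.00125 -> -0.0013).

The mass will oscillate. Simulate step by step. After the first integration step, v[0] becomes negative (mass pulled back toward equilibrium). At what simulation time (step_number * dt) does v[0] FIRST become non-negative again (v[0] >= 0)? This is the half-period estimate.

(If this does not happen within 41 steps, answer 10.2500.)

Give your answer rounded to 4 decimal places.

Step 0: x=[7.8000] v=[0.0000]
Step 1: x=[7.5946] v=[-0.8218]
Step 2: x=[7.1994] v=[-1.5810]
Step 3: x=[6.6444] v=[-2.2200]
Step 4: x=[5.9719] v=[-2.6900]
Step 5: x=[5.2331] v=[-2.9554]
Step 6: x=[4.4841] v=[-2.9959]
Step 7: x=[3.7820] v=[-2.8085]
Step 8: x=[3.1802] v=[-2.4074]
Step 9: x=[2.7244] v=[-1.8231]
Step 10: x=[2.4494] v=[-1.1001]
Step 11: x=[2.3761] v=[-0.2934]
Step 12: x=[2.5100] v=[0.5356]
First v>=0 after going negative at step 12, time=3.0000

Answer: 3.0000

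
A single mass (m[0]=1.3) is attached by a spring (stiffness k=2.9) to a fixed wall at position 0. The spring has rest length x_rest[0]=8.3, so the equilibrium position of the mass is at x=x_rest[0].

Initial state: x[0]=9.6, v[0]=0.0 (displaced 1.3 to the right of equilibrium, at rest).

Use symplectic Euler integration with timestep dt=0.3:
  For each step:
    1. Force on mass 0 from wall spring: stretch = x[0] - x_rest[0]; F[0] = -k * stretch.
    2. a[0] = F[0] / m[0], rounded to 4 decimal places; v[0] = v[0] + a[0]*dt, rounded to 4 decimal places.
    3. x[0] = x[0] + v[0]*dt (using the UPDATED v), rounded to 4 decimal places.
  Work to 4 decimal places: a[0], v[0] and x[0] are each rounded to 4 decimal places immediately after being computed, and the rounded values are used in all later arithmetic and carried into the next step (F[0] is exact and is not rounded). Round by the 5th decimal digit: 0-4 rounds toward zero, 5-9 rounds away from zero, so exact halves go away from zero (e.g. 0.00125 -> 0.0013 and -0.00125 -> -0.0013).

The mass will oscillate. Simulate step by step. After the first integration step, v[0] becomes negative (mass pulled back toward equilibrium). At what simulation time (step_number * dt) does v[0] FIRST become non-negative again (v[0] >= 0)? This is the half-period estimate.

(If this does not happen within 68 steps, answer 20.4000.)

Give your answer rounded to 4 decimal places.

Step 0: x=[9.6000] v=[0.0000]
Step 1: x=[9.3390] v=[-0.8700]
Step 2: x=[8.8694] v=[-1.5653]
Step 3: x=[8.2855] v=[-1.9464]
Step 4: x=[7.7045] v=[-1.9367]
Step 5: x=[7.2430] v=[-1.5382]
Step 6: x=[6.9938] v=[-0.8308]
Step 7: x=[7.0068] v=[0.0433]
First v>=0 after going negative at step 7, time=2.1000

Answer: 2.1000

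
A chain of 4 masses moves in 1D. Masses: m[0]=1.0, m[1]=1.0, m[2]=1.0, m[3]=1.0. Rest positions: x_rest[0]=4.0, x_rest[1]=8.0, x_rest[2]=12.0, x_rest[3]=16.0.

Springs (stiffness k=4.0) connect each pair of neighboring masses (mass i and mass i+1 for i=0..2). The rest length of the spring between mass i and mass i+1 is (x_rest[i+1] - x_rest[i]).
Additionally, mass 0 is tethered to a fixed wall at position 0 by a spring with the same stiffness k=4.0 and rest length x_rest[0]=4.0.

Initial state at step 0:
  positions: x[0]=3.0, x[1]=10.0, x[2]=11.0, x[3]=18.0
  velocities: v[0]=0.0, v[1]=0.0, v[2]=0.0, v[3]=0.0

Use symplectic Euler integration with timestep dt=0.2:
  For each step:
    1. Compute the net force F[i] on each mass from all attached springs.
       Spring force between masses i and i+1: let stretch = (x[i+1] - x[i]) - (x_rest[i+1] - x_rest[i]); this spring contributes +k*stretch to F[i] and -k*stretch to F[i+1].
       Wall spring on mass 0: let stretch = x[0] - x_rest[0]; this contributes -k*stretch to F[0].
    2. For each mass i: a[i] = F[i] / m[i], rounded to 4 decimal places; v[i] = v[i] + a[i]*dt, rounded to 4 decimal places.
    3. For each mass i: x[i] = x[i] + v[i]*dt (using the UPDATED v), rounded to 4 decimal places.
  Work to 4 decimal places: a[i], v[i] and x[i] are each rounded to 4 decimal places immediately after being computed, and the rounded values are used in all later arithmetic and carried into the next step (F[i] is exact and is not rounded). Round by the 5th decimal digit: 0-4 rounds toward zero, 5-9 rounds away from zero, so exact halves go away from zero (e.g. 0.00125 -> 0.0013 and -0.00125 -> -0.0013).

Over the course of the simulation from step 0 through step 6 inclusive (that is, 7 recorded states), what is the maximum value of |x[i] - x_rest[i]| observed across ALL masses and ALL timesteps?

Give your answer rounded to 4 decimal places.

Step 0: x=[3.0000 10.0000 11.0000 18.0000] v=[0.0000 0.0000 0.0000 0.0000]
Step 1: x=[3.6400 9.0400 11.9600 17.5200] v=[3.2000 -4.8000 4.8000 -2.4000]
Step 2: x=[4.5616 7.6832 13.3424 16.7904] v=[4.6080 -6.7840 6.9120 -3.6480]
Step 3: x=[5.2528 6.7324 14.3710 16.1491] v=[3.4560 -4.7539 5.1430 -3.2064]
Step 4: x=[5.3403 6.7671 14.4619 15.8633] v=[0.4374 0.1733 0.4546 -1.4289]
Step 5: x=[4.8016 7.8046 13.5459 15.9933] v=[-2.6934 5.1877 -4.5801 0.6500]
Step 6: x=[3.9751 9.2803 12.1029 16.3717] v=[-4.1323 7.3783 -7.2152 1.8921]
Max displacement = 2.4619

Answer: 2.4619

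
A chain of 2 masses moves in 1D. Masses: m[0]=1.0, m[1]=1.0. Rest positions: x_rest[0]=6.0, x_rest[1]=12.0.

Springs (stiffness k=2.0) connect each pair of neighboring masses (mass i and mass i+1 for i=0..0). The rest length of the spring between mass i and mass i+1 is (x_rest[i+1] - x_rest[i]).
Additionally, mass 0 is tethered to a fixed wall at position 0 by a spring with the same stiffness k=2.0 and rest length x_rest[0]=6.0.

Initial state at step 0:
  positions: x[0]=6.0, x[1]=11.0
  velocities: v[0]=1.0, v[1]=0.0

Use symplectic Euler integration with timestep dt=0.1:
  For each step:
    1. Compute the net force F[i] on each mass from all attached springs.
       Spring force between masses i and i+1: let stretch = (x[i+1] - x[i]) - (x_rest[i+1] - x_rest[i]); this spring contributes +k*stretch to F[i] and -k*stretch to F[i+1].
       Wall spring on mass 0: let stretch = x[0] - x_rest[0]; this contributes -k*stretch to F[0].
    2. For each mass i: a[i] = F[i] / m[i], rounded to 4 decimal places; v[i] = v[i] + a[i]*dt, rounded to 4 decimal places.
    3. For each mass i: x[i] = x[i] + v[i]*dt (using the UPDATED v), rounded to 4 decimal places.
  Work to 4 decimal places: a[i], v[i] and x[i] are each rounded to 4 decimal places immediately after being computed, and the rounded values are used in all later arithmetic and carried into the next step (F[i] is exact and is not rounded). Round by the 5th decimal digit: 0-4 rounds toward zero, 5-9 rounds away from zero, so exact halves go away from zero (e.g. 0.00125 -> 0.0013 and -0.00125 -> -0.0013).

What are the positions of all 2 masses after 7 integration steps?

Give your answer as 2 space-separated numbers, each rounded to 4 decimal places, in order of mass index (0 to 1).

Step 0: x=[6.0000 11.0000] v=[1.0000 0.0000]
Step 1: x=[6.0800 11.0200] v=[0.8000 0.2000]
Step 2: x=[6.1372 11.0612] v=[0.5720 0.4120]
Step 3: x=[6.1701 11.1239] v=[0.3294 0.6272]
Step 4: x=[6.1787 11.2075] v=[0.0861 0.8364]
Step 5: x=[6.1643 11.3106] v=[-0.1439 1.0306]
Step 6: x=[6.1296 11.4307] v=[-0.3475 1.2013]
Step 7: x=[6.0783 11.5648] v=[-0.5132 1.3411]

Answer: 6.0783 11.5648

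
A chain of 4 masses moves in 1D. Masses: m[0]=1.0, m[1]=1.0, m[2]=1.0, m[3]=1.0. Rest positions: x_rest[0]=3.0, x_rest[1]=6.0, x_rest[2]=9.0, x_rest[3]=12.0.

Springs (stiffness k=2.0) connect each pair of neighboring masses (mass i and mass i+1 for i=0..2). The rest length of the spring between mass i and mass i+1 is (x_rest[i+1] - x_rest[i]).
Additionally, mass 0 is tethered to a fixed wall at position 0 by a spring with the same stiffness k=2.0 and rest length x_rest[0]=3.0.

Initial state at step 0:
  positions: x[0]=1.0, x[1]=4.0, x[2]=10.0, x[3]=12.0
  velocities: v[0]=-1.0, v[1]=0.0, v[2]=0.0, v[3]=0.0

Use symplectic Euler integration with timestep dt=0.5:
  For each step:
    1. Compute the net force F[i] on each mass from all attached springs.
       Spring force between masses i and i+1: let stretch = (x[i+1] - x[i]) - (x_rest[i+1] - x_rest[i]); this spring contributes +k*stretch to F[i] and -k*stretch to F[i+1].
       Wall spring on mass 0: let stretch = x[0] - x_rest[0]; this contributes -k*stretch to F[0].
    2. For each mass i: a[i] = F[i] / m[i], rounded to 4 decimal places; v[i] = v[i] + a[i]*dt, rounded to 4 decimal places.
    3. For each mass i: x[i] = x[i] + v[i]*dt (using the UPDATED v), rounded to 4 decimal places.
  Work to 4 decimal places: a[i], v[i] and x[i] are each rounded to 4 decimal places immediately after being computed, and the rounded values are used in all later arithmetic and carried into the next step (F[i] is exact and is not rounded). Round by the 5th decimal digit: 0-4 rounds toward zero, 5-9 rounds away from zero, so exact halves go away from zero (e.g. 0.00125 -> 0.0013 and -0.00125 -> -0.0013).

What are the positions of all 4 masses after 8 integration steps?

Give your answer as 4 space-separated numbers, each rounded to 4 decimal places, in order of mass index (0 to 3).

Step 0: x=[1.0000 4.0000 10.0000 12.0000] v=[-1.0000 0.0000 0.0000 0.0000]
Step 1: x=[1.5000 5.5000 8.0000 12.5000] v=[1.0000 3.0000 -4.0000 1.0000]
Step 2: x=[3.2500 6.2500 7.0000 12.2500] v=[3.5000 1.5000 -2.0000 -0.5000]
Step 3: x=[4.8750 5.8750 8.2500 10.8750] v=[3.2500 -0.7500 2.5000 -2.7500]
Step 4: x=[4.5625 6.1875 9.6250 9.6875] v=[-0.6250 0.6250 2.7500 -2.3750]
Step 5: x=[2.7813 7.4063 9.3125 9.9688] v=[-3.5625 2.4375 -0.6250 0.5625]
Step 6: x=[1.9219 7.2657 8.3751 11.4219] v=[-1.7188 -0.2813 -1.8749 2.9062]
Step 7: x=[2.7735 5.0079 8.4064 12.8516] v=[1.7031 -4.5157 0.0625 2.8594]
Step 8: x=[3.3555 3.3321 8.9610 13.5587] v=[1.1640 -3.3516 1.1092 1.4142]

Answer: 3.3555 3.3321 8.9610 13.5587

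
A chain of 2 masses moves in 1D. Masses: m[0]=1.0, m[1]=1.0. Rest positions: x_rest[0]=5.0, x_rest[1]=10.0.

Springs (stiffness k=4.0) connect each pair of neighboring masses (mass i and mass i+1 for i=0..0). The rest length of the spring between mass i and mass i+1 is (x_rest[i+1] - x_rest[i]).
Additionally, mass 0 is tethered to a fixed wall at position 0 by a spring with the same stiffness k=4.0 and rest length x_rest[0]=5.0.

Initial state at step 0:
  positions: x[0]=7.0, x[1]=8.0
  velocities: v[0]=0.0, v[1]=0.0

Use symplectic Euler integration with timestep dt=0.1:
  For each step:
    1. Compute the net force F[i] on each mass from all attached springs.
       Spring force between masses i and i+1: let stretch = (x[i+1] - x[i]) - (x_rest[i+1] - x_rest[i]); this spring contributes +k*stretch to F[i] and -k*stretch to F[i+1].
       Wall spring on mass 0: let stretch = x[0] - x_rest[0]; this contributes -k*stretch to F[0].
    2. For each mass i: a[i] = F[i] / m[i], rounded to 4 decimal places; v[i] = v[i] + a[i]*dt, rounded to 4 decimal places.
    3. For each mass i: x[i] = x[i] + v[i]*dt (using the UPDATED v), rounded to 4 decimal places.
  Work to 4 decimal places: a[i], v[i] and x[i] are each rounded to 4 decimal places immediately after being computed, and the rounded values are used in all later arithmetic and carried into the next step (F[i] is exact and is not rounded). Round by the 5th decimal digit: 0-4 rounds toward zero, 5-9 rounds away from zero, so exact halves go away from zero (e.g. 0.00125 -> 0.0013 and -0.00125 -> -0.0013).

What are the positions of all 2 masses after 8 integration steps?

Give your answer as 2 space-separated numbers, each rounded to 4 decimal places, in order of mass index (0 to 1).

Step 0: x=[7.0000 8.0000] v=[0.0000 0.0000]
Step 1: x=[6.7600 8.1600] v=[-2.4000 1.6000]
Step 2: x=[6.3056 8.4640] v=[-4.5440 3.0400]
Step 3: x=[5.6853 8.8817] v=[-6.2029 4.1766]
Step 4: x=[4.9655 9.3715] v=[-7.1985 4.8980]
Step 5: x=[4.2233 9.8851] v=[-7.4223 5.1356]
Step 6: x=[3.5386 10.3722] v=[-6.8469 4.8709]
Step 7: x=[2.9857 10.7860] v=[-5.5289 4.1375]
Step 8: x=[2.6254 11.0877] v=[-3.6031 3.0174]

Answer: 2.6254 11.0877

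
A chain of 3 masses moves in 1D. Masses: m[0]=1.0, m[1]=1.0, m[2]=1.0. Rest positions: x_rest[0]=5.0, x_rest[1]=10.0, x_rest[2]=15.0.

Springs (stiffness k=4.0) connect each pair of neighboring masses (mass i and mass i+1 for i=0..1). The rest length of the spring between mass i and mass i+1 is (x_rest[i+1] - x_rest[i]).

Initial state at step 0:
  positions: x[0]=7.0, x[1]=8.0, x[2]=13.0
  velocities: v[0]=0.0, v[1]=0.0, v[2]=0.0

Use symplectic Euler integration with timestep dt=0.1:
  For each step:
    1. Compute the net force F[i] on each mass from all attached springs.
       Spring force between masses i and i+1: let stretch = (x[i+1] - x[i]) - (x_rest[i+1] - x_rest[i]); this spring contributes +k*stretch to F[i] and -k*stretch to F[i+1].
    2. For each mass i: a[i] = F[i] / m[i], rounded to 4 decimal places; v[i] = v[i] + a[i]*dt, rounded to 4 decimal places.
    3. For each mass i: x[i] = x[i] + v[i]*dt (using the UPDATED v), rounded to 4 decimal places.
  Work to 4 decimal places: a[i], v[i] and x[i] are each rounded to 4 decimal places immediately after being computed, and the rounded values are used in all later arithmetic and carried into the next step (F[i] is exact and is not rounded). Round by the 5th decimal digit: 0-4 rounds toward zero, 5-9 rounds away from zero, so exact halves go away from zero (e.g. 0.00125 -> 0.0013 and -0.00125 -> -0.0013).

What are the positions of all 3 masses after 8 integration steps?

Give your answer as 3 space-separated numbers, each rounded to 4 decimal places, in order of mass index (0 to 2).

Answer: 3.4029 10.6647 13.9323

Derivation:
Step 0: x=[7.0000 8.0000 13.0000] v=[0.0000 0.0000 0.0000]
Step 1: x=[6.8400 8.1600 13.0000] v=[-1.6000 1.6000 0.0000]
Step 2: x=[6.5328 8.4608 13.0064] v=[-3.0720 3.0080 0.0640]
Step 3: x=[6.1027 8.8663 13.0310] v=[-4.3008 4.0550 0.2458]
Step 4: x=[5.5832 9.3278 13.0890] v=[-5.1954 4.6154 0.5799]
Step 5: x=[5.0134 9.7900 13.1965] v=[-5.6976 4.6220 1.0754]
Step 6: x=[4.4347 10.1974 13.3678] v=[-5.7870 4.0740 1.7128]
Step 7: x=[3.8865 10.5011 13.6123] v=[-5.4819 3.0371 2.4446]
Step 8: x=[3.4029 10.6647 13.9323] v=[-4.8361 1.6357 3.2001]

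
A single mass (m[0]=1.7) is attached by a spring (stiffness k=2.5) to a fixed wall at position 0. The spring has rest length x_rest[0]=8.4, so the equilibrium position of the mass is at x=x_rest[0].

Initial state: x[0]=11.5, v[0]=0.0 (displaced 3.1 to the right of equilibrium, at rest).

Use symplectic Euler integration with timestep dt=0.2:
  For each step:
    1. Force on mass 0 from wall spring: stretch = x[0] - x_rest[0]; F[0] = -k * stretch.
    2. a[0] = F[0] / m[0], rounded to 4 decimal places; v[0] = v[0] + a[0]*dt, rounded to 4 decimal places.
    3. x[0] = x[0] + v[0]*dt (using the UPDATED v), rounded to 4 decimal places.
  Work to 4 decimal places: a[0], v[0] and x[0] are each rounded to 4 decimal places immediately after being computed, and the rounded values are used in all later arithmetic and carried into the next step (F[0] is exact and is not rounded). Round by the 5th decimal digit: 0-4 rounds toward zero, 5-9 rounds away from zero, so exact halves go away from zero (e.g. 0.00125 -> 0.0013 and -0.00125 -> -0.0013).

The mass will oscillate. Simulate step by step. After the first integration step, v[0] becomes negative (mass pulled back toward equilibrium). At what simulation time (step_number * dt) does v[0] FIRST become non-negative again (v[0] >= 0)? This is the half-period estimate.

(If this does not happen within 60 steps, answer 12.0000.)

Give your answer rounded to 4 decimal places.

Step 0: x=[11.5000] v=[0.0000]
Step 1: x=[11.3176] v=[-0.9118]
Step 2: x=[10.9636] v=[-1.7699]
Step 3: x=[10.4588] v=[-2.5239]
Step 4: x=[9.8329] v=[-3.1294]
Step 5: x=[9.1227] v=[-3.5508]
Step 6: x=[8.3700] v=[-3.7634]
Step 7: x=[7.6191] v=[-3.7546]
Step 8: x=[6.9141] v=[-3.5249]
Step 9: x=[6.2965] v=[-3.0879]
Step 10: x=[5.8027] v=[-2.4692]
Step 11: x=[5.4616] v=[-1.7053]
Step 12: x=[5.2934] v=[-0.8411]
Step 13: x=[5.3079] v=[0.0726]
First v>=0 after going negative at step 13, time=2.6000

Answer: 2.6000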